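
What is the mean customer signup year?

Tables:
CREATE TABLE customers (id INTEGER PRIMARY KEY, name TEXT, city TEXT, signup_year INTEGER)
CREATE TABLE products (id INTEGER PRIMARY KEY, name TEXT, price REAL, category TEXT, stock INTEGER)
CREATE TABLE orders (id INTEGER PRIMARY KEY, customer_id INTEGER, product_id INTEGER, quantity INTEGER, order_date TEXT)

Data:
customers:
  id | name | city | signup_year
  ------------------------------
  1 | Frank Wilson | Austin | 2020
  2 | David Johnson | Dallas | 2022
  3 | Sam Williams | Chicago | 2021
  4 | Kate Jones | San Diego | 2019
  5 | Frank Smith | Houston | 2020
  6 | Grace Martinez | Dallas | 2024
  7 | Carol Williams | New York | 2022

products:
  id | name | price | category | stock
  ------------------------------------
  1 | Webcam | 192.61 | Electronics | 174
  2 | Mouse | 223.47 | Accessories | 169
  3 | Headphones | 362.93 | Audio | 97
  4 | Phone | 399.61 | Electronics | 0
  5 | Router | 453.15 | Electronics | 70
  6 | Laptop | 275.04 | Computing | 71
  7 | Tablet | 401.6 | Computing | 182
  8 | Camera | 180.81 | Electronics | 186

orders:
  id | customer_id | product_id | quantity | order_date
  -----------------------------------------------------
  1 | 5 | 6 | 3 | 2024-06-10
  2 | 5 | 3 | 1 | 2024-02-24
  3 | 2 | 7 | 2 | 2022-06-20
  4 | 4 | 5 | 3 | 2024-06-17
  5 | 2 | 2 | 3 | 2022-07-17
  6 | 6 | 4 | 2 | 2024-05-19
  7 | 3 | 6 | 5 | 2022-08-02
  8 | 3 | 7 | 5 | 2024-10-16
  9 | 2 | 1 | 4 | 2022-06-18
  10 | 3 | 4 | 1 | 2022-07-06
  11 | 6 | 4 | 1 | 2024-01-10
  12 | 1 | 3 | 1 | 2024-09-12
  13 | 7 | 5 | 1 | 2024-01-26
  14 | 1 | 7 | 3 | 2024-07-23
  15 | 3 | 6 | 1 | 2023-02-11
SELECT AVG(signup_year) FROM customers

Execution result:
2021.14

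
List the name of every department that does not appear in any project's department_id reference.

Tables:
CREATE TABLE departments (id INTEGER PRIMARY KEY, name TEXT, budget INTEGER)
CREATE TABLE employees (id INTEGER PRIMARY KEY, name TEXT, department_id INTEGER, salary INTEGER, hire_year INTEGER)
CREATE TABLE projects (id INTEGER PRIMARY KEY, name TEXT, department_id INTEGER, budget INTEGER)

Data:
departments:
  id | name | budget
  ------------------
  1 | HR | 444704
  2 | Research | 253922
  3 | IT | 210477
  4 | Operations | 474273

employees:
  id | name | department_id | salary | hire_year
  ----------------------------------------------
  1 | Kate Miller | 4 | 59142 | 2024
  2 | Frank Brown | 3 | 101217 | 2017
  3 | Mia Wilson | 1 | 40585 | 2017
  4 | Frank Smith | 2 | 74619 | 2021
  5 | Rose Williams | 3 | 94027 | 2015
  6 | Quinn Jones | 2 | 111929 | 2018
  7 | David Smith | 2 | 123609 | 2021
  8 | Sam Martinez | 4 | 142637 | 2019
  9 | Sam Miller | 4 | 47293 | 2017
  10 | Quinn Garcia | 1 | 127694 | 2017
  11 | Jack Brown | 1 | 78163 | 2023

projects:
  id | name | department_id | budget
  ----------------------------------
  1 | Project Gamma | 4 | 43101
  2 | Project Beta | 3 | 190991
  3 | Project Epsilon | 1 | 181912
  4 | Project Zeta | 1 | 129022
SELECT p.name FROM departments p LEFT JOIN projects c ON c.department_id = p.id WHERE c.id IS NULL

Execution result:
Research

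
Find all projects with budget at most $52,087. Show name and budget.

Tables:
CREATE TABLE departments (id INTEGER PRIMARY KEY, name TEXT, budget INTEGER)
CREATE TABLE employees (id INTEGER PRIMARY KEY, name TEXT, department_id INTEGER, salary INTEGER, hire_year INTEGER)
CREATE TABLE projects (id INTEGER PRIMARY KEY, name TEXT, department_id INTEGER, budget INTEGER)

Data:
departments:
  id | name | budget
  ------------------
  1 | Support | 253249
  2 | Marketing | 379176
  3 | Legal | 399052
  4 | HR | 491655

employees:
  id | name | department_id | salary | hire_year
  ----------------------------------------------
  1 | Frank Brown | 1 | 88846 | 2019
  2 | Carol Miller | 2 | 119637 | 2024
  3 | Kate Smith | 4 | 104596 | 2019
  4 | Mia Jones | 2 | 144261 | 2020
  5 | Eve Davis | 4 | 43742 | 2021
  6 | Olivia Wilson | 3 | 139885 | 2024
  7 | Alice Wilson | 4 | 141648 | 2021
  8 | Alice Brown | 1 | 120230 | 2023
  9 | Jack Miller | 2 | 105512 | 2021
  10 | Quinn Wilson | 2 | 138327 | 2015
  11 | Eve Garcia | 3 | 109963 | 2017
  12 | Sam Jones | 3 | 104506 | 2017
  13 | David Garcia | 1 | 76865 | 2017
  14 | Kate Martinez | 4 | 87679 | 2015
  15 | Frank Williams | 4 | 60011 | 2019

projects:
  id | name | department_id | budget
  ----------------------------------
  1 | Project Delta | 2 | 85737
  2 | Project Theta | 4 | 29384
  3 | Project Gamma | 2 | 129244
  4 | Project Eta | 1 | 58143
SELECT name, budget FROM projects WHERE budget <= 52087

Execution result:
name | budget
Project Theta | 29384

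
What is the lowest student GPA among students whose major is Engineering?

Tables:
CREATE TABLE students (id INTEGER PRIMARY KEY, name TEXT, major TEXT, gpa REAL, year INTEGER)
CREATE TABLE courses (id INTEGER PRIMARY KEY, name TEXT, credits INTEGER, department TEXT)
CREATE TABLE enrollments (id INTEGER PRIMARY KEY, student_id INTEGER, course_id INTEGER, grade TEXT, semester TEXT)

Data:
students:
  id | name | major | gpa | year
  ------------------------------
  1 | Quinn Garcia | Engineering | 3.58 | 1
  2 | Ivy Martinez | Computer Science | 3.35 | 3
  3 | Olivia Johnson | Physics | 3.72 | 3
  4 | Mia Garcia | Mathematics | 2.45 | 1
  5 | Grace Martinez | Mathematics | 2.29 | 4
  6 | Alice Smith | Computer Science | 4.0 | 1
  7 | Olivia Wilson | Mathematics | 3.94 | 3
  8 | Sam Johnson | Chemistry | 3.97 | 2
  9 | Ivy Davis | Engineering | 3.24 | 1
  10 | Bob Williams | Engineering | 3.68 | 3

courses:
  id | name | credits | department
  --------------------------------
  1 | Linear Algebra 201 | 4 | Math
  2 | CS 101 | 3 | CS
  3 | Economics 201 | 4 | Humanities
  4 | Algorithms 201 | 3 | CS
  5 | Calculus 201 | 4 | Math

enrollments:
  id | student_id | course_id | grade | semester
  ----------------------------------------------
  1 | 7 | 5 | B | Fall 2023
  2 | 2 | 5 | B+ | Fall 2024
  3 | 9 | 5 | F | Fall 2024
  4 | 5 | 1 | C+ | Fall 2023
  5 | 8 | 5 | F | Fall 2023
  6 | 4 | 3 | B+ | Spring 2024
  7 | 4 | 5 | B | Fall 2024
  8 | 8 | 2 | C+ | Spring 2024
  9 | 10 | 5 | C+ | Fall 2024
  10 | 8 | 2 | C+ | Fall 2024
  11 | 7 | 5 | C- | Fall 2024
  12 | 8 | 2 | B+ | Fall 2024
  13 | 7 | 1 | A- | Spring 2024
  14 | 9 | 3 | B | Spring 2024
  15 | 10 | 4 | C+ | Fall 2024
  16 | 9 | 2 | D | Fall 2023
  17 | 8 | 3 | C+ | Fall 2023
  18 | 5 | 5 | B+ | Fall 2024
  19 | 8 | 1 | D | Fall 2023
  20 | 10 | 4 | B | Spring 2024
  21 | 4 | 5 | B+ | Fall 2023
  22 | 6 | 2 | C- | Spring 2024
SELECT MIN(gpa) FROM students WHERE major = 'Engineering'

Execution result:
3.24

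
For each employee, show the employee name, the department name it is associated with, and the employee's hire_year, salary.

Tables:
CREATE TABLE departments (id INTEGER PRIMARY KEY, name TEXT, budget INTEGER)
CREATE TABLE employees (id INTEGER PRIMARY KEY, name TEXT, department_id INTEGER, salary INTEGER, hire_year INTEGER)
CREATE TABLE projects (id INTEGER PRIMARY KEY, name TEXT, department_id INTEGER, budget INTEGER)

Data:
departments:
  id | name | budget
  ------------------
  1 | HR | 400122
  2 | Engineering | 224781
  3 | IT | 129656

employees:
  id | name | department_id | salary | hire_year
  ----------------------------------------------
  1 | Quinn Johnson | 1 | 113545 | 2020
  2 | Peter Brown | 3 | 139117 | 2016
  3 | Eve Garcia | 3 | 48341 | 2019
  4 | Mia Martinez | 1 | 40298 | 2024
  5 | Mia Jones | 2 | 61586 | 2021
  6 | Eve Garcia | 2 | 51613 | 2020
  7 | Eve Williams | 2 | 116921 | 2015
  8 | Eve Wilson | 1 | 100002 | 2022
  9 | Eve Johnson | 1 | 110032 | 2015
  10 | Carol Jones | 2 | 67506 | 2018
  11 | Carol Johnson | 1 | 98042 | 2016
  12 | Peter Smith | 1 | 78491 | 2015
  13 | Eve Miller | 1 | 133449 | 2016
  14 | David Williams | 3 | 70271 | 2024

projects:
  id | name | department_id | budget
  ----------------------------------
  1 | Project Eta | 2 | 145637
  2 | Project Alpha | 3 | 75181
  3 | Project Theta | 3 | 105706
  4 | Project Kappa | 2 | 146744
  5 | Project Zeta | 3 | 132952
SELECT c.name, p.name AS department, c.hire_year, c.salary FROM employees c JOIN departments p ON c.department_id = p.id

Execution result:
name | department | hire_year | salary
Quinn Johnson | HR | 2020 | 113545
Peter Brown | IT | 2016 | 139117
Eve Garcia | IT | 2019 | 48341
Mia Martinez | HR | 2024 | 40298
Mia Jones | Engineering | 2021 | 61586
Eve Garcia | Engineering | 2020 | 51613
Eve Williams | Engineering | 2015 | 116921
Eve Wilson | HR | 2022 | 100002
Eve Johnson | HR | 2015 | 110032
Carol Jones | Engineering | 2018 | 67506
Carol Johnson | HR | 2016 | 98042
Peter Smith | HR | 2015 | 78491
Eve Miller | HR | 2016 | 133449
David Williams | IT | 2024 | 70271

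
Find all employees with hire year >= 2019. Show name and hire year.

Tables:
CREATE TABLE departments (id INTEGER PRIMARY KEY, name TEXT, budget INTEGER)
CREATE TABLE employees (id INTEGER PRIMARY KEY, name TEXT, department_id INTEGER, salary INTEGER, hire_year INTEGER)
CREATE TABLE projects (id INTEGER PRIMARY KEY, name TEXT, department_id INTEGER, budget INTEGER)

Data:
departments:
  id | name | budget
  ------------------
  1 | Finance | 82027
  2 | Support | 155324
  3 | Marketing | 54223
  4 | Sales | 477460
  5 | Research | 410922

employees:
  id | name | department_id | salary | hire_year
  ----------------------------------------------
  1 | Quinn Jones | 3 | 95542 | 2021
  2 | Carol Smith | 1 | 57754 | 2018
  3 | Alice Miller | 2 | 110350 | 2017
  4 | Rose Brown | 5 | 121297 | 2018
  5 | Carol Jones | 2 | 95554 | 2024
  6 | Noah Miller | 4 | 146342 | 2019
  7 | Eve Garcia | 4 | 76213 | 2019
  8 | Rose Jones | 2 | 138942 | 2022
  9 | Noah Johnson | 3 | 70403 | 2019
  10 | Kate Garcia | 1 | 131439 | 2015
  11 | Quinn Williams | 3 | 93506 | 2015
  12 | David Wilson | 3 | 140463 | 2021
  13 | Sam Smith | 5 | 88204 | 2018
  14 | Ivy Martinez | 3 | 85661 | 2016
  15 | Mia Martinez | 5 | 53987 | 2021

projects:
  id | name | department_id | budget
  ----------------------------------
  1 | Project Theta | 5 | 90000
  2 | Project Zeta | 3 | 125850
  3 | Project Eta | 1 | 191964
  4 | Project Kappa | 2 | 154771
SELECT name, hire_year FROM employees WHERE hire_year >= 2019

Execution result:
name | hire_year
Quinn Jones | 2021
Carol Jones | 2024
Noah Miller | 2019
Eve Garcia | 2019
Rose Jones | 2022
Noah Johnson | 2019
David Wilson | 2021
Mia Martinez | 2021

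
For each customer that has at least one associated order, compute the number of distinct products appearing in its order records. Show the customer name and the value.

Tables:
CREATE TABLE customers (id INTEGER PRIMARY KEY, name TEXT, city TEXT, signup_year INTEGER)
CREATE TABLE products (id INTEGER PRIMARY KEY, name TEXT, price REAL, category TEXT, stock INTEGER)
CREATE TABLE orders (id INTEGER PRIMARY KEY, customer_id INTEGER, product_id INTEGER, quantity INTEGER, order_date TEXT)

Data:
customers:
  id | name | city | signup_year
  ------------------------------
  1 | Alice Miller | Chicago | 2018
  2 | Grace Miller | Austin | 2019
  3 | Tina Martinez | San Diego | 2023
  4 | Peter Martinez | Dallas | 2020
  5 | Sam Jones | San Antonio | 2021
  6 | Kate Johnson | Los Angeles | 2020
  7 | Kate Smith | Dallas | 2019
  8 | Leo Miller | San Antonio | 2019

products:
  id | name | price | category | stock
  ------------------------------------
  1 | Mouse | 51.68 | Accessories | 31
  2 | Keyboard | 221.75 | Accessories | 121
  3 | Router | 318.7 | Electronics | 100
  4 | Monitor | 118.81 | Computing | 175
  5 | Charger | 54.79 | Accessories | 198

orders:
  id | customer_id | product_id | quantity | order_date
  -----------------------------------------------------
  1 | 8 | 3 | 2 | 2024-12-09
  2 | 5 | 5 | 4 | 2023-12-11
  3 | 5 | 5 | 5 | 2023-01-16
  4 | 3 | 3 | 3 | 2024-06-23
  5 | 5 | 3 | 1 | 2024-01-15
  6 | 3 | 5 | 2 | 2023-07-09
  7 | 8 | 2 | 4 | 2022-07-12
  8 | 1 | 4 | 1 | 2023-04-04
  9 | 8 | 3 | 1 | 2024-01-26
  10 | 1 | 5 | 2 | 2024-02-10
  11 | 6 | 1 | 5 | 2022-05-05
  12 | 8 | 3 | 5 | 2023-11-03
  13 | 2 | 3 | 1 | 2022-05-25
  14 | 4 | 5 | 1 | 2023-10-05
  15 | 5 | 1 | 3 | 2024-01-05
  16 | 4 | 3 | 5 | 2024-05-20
SELECT p.name, COUNT(DISTINCT c.product_id) AS distinct_product_count FROM orders c JOIN customers p ON c.customer_id = p.id GROUP BY p.id, p.name

Execution result:
name | distinct_product_count
Alice Miller | 2
Grace Miller | 1
Tina Martinez | 2
Peter Martinez | 2
Sam Jones | 3
Kate Johnson | 1
Leo Miller | 2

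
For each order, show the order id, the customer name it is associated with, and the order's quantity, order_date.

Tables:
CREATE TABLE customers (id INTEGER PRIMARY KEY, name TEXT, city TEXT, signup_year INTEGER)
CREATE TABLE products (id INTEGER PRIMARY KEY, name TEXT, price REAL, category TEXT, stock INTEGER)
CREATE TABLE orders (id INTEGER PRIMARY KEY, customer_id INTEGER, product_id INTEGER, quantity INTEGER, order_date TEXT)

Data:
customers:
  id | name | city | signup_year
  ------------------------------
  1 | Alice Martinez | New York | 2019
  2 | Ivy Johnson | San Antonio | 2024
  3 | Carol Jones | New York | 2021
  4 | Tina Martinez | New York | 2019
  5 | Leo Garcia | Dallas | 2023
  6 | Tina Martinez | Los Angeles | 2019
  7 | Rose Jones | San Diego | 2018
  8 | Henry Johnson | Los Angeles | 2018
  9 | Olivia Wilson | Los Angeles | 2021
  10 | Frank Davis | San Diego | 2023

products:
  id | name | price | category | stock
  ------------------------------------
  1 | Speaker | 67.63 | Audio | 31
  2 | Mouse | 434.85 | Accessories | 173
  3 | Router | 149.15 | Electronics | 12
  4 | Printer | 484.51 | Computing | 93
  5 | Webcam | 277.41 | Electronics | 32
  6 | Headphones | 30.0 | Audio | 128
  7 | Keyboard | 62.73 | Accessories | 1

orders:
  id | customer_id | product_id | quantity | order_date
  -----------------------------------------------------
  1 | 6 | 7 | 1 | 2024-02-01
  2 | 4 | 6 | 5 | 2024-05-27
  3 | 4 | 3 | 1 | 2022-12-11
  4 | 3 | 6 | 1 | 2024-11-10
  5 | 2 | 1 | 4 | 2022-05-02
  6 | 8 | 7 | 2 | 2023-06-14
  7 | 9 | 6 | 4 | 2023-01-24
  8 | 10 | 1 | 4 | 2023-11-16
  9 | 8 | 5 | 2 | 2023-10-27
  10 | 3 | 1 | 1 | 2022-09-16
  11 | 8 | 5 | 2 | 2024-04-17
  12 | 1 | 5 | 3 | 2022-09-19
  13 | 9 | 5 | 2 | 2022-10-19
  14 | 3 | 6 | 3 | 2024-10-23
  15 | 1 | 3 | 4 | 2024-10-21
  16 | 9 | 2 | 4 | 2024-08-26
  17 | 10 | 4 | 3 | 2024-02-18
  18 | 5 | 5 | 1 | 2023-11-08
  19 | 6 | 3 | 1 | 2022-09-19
SELECT c.id, p.name AS customer, c.quantity, c.order_date FROM orders c JOIN customers p ON c.customer_id = p.id

Execution result:
id | customer | quantity | order_date
1 | Tina Martinez | 1 | 2024-02-01
2 | Tina Martinez | 5 | 2024-05-27
3 | Tina Martinez | 1 | 2022-12-11
4 | Carol Jones | 1 | 2024-11-10
5 | Ivy Johnson | 4 | 2022-05-02
6 | Henry Johnson | 2 | 2023-06-14
7 | Olivia Wilson | 4 | 2023-01-24
8 | Frank Davis | 4 | 2023-11-16
9 | Henry Johnson | 2 | 2023-10-27
10 | Carol Jones | 1 | 2022-09-16
11 | Henry Johnson | 2 | 2024-04-17
12 | Alice Martinez | 3 | 2022-09-19
13 | Olivia Wilson | 2 | 2022-10-19
14 | Carol Jones | 3 | 2024-10-23
15 | Alice Martinez | 4 | 2024-10-21
16 | Olivia Wilson | 4 | 2024-08-26
17 | Frank Davis | 3 | 2024-02-18
18 | Leo Garcia | 1 | 2023-11-08
19 | Tina Martinez | 1 | 2022-09-19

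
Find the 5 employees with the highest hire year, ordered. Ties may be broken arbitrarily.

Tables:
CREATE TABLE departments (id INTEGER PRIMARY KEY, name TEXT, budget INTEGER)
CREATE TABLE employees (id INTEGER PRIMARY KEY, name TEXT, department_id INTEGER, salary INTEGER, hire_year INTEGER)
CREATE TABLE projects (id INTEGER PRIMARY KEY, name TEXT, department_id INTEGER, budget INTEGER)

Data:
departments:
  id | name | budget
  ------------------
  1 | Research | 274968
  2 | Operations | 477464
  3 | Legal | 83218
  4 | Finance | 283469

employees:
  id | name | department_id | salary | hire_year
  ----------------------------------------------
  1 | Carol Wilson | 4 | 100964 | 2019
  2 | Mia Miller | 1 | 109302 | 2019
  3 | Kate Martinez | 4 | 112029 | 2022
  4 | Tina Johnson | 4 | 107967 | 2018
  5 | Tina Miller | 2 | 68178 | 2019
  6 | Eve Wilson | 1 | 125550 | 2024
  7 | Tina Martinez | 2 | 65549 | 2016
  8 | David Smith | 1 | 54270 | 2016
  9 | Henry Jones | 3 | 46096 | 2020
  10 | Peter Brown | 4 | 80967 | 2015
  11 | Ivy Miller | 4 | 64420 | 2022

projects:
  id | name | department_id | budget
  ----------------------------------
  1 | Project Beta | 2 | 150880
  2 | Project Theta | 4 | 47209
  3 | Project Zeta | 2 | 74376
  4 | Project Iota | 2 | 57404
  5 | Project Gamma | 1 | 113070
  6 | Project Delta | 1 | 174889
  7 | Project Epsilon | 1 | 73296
SELECT name, hire_year FROM employees ORDER BY hire_year DESC LIMIT 5

Execution result:
name | hire_year
Eve Wilson | 2024
Kate Martinez | 2022
Ivy Miller | 2022
Henry Jones | 2020
Carol Wilson | 2019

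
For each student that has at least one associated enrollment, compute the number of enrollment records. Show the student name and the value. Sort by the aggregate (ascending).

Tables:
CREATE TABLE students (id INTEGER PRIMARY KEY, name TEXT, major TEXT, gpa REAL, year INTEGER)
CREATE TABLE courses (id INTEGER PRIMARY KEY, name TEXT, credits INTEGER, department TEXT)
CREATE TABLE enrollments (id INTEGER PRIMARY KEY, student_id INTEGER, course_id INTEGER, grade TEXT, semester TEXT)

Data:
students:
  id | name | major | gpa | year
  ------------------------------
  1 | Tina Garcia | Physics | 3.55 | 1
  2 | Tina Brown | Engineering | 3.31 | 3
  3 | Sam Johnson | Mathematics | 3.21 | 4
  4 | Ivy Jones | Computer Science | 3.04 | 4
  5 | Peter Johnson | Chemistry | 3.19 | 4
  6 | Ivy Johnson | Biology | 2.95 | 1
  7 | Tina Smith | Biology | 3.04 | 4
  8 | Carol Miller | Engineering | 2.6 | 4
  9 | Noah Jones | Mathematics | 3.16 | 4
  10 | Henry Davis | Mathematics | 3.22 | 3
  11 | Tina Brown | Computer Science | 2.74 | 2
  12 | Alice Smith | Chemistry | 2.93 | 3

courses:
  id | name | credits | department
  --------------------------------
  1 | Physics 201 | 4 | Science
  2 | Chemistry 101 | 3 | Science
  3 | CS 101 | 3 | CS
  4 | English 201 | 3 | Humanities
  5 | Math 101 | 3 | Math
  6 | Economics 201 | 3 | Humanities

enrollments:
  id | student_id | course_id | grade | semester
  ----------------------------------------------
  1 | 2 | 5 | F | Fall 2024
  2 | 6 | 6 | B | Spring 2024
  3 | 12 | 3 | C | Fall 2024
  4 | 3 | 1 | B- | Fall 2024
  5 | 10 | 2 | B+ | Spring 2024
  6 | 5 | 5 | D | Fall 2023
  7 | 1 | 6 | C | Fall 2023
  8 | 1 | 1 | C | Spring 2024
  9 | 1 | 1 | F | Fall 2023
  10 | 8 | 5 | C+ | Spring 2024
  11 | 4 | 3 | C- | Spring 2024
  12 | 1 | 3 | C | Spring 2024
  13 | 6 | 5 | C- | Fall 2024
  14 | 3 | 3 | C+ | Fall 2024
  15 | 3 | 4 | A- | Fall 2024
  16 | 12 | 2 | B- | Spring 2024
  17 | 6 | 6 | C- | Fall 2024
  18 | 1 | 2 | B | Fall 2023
SELECT p.name, COUNT(*) AS n FROM enrollments c JOIN students p ON c.student_id = p.id GROUP BY p.id, p.name ORDER BY n ASC

Execution result:
name | n
Tina Brown | 1
Ivy Jones | 1
Peter Johnson | 1
Carol Miller | 1
Henry Davis | 1
Alice Smith | 2
Sam Johnson | 3
Ivy Johnson | 3
Tina Garcia | 5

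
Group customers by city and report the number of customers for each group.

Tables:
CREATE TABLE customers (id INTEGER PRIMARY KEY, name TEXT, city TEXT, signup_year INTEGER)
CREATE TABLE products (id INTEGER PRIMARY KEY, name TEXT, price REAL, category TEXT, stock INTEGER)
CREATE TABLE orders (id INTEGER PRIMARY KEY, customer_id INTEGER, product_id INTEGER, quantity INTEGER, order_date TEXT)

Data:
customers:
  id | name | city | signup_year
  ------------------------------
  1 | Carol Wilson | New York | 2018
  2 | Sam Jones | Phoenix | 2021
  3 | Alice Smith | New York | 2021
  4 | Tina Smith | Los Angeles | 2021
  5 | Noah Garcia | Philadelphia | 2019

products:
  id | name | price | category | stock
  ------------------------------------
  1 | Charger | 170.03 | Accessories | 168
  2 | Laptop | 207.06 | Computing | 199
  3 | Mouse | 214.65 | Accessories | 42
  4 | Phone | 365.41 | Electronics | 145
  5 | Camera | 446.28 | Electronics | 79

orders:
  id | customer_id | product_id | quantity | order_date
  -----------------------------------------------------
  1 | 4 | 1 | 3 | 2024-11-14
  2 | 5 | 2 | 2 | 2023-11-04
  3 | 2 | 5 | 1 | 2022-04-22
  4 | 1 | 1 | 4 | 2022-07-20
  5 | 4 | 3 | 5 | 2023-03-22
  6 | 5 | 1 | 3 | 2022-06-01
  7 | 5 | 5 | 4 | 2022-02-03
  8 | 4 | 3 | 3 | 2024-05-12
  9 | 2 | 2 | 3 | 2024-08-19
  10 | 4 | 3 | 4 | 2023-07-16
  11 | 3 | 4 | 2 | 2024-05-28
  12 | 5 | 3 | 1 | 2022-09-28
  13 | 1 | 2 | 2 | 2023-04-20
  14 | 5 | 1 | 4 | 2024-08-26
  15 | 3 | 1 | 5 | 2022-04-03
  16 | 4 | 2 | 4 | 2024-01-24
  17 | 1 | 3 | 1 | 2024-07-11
SELECT city, COUNT(*) AS n FROM customers GROUP BY city

Execution result:
city | n
Los Angeles | 1
New York | 2
Philadelphia | 1
Phoenix | 1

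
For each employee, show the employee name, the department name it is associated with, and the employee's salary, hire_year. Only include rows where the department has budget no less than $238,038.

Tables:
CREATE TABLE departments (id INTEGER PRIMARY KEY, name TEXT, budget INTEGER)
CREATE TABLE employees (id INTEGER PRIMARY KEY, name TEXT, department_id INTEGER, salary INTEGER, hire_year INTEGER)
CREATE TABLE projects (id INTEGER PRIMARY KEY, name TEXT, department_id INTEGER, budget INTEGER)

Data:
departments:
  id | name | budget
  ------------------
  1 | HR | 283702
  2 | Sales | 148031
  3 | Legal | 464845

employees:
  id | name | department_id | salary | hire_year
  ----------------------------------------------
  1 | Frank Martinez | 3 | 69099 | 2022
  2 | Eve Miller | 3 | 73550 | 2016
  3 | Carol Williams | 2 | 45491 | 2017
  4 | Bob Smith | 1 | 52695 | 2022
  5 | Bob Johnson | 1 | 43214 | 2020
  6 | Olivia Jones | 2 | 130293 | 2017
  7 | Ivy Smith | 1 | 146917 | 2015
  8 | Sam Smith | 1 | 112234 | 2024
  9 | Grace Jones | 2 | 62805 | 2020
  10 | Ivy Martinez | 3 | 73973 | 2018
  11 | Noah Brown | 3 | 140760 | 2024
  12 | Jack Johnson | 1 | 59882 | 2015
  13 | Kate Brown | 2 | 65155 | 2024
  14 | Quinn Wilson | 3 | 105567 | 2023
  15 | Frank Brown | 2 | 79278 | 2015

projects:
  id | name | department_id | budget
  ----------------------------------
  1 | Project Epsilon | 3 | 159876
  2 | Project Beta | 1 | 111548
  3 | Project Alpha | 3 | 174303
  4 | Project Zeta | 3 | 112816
SELECT c.name, p.name AS department, c.salary, c.hire_year FROM employees c JOIN departments p ON c.department_id = p.id WHERE p.budget >= 238038

Execution result:
name | department | salary | hire_year
Frank Martinez | Legal | 69099 | 2022
Eve Miller | Legal | 73550 | 2016
Bob Smith | HR | 52695 | 2022
Bob Johnson | HR | 43214 | 2020
Ivy Smith | HR | 146917 | 2015
Sam Smith | HR | 112234 | 2024
Ivy Martinez | Legal | 73973 | 2018
Noah Brown | Legal | 140760 | 2024
Jack Johnson | HR | 59882 | 2015
Quinn Wilson | Legal | 105567 | 2023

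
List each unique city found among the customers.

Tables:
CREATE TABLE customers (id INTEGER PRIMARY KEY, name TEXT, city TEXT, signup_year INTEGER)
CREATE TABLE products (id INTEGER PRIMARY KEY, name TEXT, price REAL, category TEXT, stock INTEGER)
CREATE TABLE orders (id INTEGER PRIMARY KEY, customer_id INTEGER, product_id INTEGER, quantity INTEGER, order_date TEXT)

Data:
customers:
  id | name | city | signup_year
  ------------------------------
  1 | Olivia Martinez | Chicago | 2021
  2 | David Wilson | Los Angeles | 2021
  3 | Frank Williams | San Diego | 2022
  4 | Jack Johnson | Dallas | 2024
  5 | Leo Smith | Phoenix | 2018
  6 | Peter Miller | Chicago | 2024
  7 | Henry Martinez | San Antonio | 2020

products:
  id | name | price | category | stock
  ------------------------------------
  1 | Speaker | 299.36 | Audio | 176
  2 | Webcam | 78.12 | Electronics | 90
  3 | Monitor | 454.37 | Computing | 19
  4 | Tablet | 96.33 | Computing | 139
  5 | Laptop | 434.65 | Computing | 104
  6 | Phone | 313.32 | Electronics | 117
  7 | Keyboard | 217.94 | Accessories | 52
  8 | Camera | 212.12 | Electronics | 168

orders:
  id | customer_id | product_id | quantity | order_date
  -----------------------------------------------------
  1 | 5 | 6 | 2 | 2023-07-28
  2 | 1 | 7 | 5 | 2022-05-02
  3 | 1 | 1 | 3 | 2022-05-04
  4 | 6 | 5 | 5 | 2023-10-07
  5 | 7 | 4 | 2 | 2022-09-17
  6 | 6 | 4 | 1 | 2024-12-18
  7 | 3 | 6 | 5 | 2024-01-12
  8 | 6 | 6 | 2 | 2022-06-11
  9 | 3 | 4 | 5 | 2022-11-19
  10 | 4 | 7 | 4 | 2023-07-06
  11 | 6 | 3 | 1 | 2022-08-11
SELECT DISTINCT city FROM customers

Execution result:
city
Chicago
Los Angeles
San Diego
Dallas
Phoenix
San Antonio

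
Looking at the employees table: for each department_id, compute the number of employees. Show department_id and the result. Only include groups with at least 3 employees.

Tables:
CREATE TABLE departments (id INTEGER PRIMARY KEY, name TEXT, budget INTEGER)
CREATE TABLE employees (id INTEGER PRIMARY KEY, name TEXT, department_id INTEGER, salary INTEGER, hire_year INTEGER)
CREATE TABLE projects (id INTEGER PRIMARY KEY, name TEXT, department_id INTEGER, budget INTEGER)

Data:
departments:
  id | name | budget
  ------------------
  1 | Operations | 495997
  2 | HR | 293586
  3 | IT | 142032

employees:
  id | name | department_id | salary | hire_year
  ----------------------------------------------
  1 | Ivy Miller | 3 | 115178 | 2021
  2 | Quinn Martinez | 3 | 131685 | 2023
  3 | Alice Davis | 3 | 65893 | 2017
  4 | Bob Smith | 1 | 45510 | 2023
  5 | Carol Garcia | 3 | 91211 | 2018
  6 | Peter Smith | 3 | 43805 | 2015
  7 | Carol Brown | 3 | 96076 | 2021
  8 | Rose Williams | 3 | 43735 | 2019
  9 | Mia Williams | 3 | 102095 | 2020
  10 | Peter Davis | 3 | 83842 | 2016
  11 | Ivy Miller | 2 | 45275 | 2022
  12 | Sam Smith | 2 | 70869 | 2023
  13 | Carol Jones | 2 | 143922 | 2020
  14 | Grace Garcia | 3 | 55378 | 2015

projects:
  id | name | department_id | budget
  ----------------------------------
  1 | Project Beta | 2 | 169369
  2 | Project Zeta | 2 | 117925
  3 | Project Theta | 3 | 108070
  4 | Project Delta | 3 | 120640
SELECT department_id, COUNT(*) AS n FROM employees GROUP BY department_id HAVING COUNT(*) >= 3

Execution result:
department_id | n
2 | 3
3 | 10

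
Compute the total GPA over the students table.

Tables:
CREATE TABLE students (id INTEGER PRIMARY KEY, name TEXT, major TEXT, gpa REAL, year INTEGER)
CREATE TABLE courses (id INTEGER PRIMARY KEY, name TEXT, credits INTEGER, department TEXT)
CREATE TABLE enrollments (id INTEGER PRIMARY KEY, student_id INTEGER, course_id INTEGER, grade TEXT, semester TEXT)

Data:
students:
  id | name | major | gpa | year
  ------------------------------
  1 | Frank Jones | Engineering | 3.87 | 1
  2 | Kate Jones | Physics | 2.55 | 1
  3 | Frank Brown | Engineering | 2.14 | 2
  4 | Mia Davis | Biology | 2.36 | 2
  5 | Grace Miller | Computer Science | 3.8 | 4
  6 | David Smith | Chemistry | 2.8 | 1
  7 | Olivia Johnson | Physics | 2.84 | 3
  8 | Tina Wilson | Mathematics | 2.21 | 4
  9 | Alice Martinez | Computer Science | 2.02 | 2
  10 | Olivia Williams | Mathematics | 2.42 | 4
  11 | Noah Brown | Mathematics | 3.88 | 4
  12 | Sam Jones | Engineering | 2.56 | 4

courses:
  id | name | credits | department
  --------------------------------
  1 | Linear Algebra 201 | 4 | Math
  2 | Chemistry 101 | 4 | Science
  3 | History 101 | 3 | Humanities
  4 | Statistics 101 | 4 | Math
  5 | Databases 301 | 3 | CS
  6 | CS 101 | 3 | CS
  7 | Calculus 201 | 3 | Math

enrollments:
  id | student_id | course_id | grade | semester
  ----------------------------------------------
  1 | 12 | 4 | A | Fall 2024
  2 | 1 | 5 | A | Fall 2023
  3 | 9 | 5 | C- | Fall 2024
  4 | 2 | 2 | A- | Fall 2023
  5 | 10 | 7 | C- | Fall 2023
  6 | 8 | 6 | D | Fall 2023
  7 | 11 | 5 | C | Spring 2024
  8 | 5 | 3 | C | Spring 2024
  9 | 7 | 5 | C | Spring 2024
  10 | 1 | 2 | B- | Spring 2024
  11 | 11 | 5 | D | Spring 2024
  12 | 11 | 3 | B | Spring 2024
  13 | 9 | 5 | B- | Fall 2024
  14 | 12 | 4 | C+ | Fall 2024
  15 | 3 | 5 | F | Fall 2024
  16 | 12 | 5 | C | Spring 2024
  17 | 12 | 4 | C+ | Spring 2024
SELECT SUM(gpa) FROM students

Execution result:
33.45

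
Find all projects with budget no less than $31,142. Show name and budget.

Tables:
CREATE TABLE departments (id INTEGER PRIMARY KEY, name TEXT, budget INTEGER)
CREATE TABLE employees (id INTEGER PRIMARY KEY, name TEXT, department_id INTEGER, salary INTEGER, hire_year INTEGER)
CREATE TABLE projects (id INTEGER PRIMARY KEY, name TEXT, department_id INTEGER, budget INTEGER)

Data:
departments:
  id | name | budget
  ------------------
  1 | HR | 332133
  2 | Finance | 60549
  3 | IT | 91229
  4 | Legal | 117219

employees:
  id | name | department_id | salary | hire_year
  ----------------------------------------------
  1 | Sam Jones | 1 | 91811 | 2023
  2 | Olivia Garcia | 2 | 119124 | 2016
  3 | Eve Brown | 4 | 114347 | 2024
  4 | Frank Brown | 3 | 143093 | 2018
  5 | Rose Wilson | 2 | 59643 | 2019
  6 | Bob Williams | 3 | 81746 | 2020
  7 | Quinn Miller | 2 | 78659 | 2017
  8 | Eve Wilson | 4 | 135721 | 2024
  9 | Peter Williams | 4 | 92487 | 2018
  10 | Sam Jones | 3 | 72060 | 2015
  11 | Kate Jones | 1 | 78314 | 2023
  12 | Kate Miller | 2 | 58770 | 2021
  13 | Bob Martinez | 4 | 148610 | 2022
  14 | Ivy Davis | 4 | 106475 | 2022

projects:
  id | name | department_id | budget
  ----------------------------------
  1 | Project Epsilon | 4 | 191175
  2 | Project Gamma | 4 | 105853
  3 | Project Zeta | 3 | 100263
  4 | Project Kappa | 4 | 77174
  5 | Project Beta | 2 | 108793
SELECT name, budget FROM projects WHERE budget >= 31142

Execution result:
name | budget
Project Epsilon | 191175
Project Gamma | 105853
Project Zeta | 100263
Project Kappa | 77174
Project Beta | 108793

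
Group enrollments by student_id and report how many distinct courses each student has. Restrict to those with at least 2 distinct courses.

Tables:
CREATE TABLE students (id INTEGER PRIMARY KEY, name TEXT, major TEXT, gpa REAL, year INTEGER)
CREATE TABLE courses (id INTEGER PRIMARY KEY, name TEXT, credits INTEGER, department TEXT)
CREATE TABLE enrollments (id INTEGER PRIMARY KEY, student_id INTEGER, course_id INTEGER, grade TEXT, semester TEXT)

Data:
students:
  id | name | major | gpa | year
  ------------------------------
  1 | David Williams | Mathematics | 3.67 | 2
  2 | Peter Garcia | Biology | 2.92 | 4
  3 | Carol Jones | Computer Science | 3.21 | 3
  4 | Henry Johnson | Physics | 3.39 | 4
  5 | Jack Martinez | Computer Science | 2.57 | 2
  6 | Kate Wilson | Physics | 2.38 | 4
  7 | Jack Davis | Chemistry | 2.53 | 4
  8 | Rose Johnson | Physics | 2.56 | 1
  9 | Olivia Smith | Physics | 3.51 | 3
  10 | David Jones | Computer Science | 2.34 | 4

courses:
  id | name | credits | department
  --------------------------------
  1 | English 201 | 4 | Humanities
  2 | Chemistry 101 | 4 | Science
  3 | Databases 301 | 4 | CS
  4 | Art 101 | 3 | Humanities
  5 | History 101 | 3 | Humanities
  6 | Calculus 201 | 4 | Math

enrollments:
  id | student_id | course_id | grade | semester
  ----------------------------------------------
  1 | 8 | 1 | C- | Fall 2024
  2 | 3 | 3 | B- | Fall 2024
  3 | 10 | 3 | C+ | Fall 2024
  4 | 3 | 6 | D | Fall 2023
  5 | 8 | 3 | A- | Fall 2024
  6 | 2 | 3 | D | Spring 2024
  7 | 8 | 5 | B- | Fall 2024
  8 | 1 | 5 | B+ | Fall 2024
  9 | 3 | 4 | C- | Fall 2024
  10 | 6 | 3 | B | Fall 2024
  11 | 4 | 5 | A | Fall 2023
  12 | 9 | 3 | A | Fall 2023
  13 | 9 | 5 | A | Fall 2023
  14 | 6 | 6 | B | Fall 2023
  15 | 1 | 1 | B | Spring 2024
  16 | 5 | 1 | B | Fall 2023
SELECT student_id, COUNT(DISTINCT course_id) AS distinct_course_count FROM enrollments GROUP BY student_id HAVING COUNT(DISTINCT course_id) >= 2

Execution result:
student_id | distinct_course_count
1 | 2
3 | 3
6 | 2
8 | 3
9 | 2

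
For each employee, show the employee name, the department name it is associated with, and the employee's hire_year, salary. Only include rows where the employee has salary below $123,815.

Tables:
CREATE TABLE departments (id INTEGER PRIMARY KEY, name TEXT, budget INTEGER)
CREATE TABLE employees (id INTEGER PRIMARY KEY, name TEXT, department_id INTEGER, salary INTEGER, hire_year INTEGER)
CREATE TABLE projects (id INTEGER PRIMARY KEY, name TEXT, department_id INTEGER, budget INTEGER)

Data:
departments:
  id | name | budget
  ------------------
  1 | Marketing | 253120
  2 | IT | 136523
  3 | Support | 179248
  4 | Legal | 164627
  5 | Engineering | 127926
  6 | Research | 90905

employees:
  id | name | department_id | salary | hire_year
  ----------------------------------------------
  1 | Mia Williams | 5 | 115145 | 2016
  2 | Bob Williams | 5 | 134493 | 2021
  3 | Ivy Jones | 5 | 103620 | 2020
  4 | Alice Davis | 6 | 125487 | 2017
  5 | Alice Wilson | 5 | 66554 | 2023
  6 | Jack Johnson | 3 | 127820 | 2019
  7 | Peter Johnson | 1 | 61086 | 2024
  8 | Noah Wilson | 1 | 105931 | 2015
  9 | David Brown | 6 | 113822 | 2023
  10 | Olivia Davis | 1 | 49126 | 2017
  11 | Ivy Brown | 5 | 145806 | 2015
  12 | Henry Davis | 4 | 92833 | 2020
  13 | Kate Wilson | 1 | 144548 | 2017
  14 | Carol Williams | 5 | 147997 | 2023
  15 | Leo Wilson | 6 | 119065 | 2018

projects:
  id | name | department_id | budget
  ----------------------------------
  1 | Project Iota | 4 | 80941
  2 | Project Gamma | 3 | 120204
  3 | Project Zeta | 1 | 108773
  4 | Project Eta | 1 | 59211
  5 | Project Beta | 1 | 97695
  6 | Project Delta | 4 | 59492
SELECT c.name, p.name AS department, c.hire_year, c.salary FROM employees c JOIN departments p ON c.department_id = p.id WHERE c.salary < 123815

Execution result:
name | department | hire_year | salary
Mia Williams | Engineering | 2016 | 115145
Ivy Jones | Engineering | 2020 | 103620
Alice Wilson | Engineering | 2023 | 66554
Peter Johnson | Marketing | 2024 | 61086
Noah Wilson | Marketing | 2015 | 105931
David Brown | Research | 2023 | 113822
Olivia Davis | Marketing | 2017 | 49126
Henry Davis | Legal | 2020 | 92833
Leo Wilson | Research | 2018 | 119065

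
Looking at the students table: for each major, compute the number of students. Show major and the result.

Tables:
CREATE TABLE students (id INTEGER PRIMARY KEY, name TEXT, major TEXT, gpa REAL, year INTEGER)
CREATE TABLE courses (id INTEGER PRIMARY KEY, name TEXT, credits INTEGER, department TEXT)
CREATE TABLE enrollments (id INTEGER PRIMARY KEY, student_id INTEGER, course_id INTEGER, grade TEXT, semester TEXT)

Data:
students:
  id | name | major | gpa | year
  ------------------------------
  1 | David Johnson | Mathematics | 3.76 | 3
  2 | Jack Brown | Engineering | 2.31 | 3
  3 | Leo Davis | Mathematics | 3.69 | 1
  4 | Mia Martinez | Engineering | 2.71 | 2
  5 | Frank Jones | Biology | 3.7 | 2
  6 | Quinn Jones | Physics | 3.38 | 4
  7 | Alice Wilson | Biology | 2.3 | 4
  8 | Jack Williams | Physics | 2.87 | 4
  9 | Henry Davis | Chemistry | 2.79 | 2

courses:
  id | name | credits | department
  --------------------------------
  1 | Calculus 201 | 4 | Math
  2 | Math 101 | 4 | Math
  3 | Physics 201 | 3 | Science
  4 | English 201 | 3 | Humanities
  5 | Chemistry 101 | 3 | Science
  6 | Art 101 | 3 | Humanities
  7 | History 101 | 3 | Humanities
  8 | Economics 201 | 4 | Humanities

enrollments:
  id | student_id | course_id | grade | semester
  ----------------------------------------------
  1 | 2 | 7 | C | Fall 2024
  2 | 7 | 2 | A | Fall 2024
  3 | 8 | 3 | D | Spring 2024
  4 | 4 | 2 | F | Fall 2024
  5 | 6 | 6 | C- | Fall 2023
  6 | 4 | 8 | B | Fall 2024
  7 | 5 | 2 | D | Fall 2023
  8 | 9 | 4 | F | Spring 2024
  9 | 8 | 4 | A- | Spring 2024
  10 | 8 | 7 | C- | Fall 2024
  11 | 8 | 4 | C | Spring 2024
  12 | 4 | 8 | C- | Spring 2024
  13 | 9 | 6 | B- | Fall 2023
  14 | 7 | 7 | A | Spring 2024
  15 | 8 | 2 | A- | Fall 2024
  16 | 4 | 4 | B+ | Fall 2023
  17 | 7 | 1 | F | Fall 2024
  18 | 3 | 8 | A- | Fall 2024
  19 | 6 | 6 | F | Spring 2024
SELECT major, COUNT(*) AS n FROM students GROUP BY major

Execution result:
major | n
Biology | 2
Chemistry | 1
Engineering | 2
Mathematics | 2
Physics | 2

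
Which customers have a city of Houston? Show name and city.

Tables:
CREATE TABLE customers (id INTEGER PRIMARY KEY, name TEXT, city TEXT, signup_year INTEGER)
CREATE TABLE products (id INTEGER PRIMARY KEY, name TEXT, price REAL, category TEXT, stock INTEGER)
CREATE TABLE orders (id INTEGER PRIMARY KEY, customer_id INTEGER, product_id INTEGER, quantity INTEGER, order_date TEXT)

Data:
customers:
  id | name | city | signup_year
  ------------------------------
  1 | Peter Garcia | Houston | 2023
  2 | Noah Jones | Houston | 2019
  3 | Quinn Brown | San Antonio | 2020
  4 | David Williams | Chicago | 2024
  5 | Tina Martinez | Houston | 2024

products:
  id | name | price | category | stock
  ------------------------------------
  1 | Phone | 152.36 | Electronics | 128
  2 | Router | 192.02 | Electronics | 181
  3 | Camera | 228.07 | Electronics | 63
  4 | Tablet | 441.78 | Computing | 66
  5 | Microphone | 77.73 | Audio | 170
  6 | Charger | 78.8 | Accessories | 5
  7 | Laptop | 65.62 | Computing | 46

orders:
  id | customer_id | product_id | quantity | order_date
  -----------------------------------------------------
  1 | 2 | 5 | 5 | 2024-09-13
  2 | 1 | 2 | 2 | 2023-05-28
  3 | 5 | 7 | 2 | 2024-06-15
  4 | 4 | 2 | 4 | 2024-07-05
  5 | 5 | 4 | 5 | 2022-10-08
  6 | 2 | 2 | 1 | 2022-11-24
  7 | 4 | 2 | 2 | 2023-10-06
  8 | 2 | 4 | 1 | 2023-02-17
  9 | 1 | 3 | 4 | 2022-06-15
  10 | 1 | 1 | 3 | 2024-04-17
SELECT name, city FROM customers WHERE city = 'Houston'

Execution result:
name | city
Peter Garcia | Houston
Noah Jones | Houston
Tina Martinez | Houston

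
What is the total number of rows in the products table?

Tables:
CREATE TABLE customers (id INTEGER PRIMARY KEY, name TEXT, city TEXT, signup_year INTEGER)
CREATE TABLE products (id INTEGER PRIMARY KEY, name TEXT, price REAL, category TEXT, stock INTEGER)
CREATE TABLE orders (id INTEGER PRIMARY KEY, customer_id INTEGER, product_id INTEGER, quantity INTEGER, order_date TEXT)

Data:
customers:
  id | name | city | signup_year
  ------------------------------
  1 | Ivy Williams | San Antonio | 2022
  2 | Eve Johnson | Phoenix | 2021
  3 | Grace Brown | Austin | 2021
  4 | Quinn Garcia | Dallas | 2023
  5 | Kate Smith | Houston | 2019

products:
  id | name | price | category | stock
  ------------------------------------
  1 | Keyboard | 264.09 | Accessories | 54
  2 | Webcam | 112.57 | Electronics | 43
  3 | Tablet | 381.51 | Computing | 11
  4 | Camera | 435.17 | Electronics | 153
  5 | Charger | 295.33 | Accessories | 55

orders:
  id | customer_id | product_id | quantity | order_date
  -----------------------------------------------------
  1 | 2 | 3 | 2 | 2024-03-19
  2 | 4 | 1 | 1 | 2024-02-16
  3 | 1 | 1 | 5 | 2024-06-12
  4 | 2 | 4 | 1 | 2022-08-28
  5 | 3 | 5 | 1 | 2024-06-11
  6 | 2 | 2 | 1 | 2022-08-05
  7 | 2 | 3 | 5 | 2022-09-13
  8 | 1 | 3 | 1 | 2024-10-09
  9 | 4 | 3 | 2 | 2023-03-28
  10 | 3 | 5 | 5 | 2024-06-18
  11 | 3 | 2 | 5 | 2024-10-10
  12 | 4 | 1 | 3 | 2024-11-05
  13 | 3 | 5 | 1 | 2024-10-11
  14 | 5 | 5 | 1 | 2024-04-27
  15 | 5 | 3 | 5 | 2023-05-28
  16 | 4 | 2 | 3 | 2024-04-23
SELECT COUNT(*) FROM products

Execution result:
5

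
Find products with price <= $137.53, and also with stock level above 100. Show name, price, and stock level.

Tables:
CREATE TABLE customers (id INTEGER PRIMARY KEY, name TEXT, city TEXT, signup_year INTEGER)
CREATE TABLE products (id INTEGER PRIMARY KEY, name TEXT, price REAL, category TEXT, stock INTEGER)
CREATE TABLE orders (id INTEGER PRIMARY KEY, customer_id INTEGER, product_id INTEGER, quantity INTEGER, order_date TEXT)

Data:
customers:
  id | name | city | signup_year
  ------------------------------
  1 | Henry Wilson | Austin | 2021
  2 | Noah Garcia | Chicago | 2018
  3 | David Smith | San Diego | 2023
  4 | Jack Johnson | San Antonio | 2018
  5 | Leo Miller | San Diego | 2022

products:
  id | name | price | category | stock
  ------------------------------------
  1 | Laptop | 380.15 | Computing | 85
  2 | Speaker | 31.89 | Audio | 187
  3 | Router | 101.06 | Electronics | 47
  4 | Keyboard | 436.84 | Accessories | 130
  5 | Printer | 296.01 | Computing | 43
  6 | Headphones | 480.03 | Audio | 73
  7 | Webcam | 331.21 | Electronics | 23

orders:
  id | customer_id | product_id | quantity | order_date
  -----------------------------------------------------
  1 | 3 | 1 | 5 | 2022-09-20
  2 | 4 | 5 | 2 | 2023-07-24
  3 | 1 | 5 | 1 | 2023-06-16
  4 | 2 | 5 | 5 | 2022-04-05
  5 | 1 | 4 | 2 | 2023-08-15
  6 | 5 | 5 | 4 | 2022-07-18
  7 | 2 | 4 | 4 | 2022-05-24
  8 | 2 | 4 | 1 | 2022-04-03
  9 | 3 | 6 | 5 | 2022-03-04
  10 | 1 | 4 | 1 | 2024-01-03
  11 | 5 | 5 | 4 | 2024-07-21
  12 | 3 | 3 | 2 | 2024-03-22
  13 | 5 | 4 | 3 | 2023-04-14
SELECT name, price, stock FROM products WHERE price <= 137.53 AND stock > 100

Execution result:
name | price | stock
Speaker | 31.89 | 187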